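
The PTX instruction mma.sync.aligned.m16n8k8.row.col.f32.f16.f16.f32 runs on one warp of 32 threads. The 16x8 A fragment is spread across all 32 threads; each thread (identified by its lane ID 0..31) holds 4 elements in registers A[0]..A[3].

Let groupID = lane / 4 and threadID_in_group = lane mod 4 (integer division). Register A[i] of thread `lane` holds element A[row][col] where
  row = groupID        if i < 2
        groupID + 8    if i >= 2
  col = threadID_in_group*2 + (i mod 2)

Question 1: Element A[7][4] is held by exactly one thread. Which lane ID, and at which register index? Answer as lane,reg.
r=7⇒gr=7,Rb=0  c=4⇒th=2,odd=0
L=7*4+2=30  i=0*2+0=0

30,0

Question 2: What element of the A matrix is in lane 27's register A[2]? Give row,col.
14,6

27: grp=6,tig=3
[2] (6+8,3*2+0) = (14,6)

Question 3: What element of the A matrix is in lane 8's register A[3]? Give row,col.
10,1

lane 8: G=2 (8/4), T=0 (8%4)
i=3: r=2+8=10, c=0*2+1=1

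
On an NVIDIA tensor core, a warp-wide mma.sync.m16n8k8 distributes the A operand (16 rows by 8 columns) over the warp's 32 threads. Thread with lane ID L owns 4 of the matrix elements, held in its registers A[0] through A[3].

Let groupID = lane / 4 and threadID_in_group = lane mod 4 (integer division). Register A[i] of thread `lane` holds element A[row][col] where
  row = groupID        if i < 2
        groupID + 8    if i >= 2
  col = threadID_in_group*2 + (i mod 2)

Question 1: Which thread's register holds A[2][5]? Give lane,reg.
10,1

r=2->g=2,rb=0  c=5->t=2,b0=1
L=2*4+2=10  i=0*2+1=1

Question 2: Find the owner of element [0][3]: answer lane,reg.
1,1

r=0⇒gr=0,Rb=0  c=3⇒th=1,odd=1
L=0*4+1=1  i=0*2+1=1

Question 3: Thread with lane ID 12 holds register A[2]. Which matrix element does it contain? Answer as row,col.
11,0

lane 12->12/4=3, 12 mod 4=0
i=2  r:3+8->11  c:2·0+0->0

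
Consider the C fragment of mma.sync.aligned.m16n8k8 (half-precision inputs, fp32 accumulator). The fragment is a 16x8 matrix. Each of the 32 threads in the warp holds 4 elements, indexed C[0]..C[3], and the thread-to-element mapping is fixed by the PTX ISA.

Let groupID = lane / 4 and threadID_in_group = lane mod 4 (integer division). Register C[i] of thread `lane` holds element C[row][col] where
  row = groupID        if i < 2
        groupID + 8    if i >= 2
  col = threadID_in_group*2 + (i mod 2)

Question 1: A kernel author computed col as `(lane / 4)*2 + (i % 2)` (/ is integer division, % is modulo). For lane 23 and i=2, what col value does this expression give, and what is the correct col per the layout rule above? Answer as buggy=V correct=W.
buggy=10 correct=6

`(lane / 4)*2 + (i % 2)`[23,2]→10
L=23→G=23>>2=5, T=23&3=3
[2]→row 5+8=13  col 3·2+0=6
col: 10 vs 6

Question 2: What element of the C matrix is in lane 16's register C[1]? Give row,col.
4,1

lane 16->16/4=4, 16 mod 4=0
i=1  r:4+0->4  c:2·0+1->1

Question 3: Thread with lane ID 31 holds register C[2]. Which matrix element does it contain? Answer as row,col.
31: G=7,T=3
[2] (7+8,3*2+0) = (15,6)

15,6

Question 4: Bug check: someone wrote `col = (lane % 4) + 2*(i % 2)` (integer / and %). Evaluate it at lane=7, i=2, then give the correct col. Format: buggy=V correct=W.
`(lane % 4) + 2*(i % 2)`[7,2]→3
lane 7→7/4=1, 7 mod 4=3
i=2  r:1+8→9  c:2·3+0→6
col: 3 vs 6

buggy=3 correct=6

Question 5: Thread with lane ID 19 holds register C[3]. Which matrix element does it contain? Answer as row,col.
lane 19->19/4=4, 19 mod 4=3
i=3  r:4+8->12  c:2·3+1->7

12,7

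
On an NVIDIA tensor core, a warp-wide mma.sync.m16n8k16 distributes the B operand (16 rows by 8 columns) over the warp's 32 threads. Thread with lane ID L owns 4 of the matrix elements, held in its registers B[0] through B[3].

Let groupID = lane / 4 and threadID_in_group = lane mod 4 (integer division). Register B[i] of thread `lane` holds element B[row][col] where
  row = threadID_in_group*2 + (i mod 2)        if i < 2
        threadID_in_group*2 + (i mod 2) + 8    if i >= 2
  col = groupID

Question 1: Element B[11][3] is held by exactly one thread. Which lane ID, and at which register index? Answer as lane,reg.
c=3→G=3  r=11→rhi=1,T=1,p=1
L=3*4+1=13  i=1*2+1=3

13,3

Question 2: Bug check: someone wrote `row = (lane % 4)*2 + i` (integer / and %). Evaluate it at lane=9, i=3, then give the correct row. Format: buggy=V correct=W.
buggy=5 correct=11

`(lane % 4)*2 + i`[9,3]->5
lane 9->9/4=2, 9 mod 4=1
i=3  r:2·1+1+8->11  c:2
row: 5 vs 11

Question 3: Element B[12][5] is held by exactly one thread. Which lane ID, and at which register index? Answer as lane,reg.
c=5->g=5  r=12->rb=1,t=2,b0=0
L=5*4+2=22  i=1*2+0=2

22,2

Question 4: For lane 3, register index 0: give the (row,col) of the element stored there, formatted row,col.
lane 3: g=0 (3/4), t=3 (3%4)
i=0: r=3*2+0+0=6, c=g=0

6,0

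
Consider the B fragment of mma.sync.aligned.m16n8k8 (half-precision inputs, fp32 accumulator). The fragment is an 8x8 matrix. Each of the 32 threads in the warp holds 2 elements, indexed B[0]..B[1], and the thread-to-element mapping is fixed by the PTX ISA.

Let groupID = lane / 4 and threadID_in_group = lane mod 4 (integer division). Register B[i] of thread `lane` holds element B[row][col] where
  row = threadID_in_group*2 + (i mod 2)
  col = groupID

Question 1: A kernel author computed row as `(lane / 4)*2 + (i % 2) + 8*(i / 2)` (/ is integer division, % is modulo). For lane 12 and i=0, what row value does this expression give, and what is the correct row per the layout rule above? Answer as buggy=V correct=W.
`(lane / 4)*2 + (i % 2) + 8*(i / 2)`[12,0]->6
lane 12->12/4=3, 12 mod 4=0
i=0  r:2·0+0->0  c:3
row: 6 vs 0

buggy=6 correct=0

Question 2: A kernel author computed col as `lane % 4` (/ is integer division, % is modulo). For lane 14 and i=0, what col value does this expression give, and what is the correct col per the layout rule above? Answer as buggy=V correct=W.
`lane % 4`[14,0]->2
14: g=3,t=2
[0] (2*2+0,3) = (4,3)
col: 2 vs 3

buggy=2 correct=3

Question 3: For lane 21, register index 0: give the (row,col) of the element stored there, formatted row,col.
2,5

21: gr=5,th=1
[0] (1*2+0,5) = (2,5)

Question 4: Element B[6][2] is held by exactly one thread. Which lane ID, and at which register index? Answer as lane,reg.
11,0

c:2=>grp=2  r:6=>tig=3,lo=0
L=2*4+3=11  i=0=0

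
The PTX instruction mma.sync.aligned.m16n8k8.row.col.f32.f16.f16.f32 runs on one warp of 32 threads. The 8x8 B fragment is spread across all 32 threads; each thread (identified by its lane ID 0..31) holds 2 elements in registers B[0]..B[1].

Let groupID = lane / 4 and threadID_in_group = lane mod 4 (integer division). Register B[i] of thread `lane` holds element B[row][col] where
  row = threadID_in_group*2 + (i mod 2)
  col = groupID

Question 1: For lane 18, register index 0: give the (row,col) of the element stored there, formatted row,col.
18: gr=4,th=2
[0] (2*2+0,4) = (4,4)

4,4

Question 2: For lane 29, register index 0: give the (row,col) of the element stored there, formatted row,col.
lane 29: grp=7 (29/4), tig=1 (29%4)
i=0: r=1*2+0=2, c=grp=7

2,7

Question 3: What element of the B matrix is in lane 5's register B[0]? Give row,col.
5: G=1,T=1
[0] (1*2+0,1) = (2,1)

2,1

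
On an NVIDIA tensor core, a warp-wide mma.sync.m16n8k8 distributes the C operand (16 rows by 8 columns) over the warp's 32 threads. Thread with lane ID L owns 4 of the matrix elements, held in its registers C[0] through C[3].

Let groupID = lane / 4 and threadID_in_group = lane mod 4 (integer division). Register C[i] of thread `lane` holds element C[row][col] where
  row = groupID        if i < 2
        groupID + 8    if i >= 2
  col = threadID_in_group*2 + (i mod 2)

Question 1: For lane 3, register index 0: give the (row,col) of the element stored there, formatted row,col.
0,6

3: G=0,T=3
[0] (0+0,3*2+0) = (0,6)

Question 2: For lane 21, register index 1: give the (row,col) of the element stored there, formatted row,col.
21: grp=5,tig=1
[1] (5+0,1*2+1) = (5,3)

5,3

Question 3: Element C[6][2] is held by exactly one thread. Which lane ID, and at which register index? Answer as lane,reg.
r=6→G=6,rhi=0  c=2→T=1,p=0
L=6*4+1=25  i=0*2+0=0

25,0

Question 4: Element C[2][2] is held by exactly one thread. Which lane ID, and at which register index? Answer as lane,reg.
r=2→G=2,rhi=0  c=2→T=1,p=0
L=2*4+1=9  i=0*2+0=0

9,0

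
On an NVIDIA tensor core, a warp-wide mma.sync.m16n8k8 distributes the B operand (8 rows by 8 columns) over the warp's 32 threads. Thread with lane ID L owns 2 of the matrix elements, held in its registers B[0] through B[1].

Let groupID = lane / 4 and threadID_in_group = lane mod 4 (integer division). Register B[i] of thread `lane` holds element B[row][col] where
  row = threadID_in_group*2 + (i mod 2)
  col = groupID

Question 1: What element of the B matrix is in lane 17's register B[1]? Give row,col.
3,4

lane 17: gid=4 (17/4), tid=1 (17%4)
i=1: r=1*2+1=3, c=gid=4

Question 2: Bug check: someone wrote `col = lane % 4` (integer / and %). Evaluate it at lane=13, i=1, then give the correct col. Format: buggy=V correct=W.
buggy=1 correct=3

`lane % 4`[13,1]->1
13: g=3,t=1
[1] (1*2+1,3) = (3,3)
col: 1 vs 3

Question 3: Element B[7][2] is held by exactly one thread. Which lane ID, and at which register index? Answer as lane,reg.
c=2⇒gr=2  r=7⇒th=3,odd=1
L=2*4+3=11  i=1=1

11,1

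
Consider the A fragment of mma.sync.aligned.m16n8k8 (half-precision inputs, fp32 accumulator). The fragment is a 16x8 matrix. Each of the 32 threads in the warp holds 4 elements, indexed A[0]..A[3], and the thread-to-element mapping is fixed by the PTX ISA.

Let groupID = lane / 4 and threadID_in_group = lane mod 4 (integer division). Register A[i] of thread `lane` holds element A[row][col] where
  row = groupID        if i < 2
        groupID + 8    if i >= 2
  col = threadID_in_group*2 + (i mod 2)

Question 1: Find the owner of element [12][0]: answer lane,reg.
r=12->g=4,rb=1  c=0->t=0,b0=0
L=4*4+0=16  i=1*2+0=2

16,2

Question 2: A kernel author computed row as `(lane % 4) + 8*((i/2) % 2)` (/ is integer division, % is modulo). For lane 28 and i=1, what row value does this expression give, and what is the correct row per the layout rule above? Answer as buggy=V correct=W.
`(lane % 4) + 8*((i/2) % 2)`[28,1]=>0
lane 28=>28/4=7, 28 mod 4=0
i=1  r:7+0=>7  c:2·0+1=>1
row: 0 vs 7

buggy=0 correct=7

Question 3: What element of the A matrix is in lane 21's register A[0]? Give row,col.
5,2

L=21⇒gr=21>>2=5, th=21&3=1
[0]⇒row 5+0=5  col 1·2+0=2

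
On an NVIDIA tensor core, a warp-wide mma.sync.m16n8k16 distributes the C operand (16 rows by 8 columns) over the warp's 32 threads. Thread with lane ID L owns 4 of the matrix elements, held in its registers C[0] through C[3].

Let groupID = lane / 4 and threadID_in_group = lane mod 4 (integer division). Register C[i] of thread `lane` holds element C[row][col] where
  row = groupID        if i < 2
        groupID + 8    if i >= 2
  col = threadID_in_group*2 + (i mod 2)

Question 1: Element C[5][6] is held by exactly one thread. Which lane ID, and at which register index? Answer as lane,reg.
r=5→G=5,rhi=0  c=6→T=3,p=0
L=5*4+3=23  i=0*2+0=0

23,0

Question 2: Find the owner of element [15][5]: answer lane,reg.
r: 15->gid=7,r8=1  c: 5->tid=2,i&1=1
L=7*4+2=30  i=1*2+1=3

30,3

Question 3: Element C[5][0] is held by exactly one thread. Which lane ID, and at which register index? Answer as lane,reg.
20,0

r:5=>grp=5,rB=0  c:0=>tig=0,lo=0
L=5*4+0=20  i=0*2+0=0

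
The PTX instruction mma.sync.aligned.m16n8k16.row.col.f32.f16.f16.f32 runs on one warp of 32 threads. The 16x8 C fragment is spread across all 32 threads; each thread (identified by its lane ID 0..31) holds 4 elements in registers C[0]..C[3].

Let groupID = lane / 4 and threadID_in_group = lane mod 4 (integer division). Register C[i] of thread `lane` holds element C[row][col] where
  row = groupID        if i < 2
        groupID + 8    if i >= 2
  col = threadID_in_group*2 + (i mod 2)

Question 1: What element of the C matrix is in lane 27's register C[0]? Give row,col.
6,6

L=27⇒gr=27>>2=6, th=27&3=3
[0]⇒row 6+0=6  col 3·2+0=6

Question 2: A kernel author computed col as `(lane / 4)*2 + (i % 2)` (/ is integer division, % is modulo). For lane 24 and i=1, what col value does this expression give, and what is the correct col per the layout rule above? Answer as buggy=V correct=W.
buggy=13 correct=1

`(lane / 4)*2 + (i % 2)`[24,1]=>13
lane 24: grp=6 (24/4), tig=0 (24%4)
i=1: r=6+0=6, c=0*2+1=1
col: 13 vs 1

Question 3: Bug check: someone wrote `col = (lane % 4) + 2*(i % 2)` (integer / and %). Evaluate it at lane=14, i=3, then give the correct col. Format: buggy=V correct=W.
buggy=4 correct=5

`(lane % 4) + 2*(i % 2)`[14,3]->4
lane 14->14/4=3, 14 mod 4=2
i=3  r:3+8->11  c:2·2+1->5
col: 4 vs 5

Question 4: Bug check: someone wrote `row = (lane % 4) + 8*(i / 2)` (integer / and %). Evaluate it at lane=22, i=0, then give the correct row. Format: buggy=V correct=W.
`(lane % 4) + 8*(i / 2)`[22,0]->2
lane 22: gid=5 (22/4), tid=2 (22%4)
i=0: r=5+0=5, c=2*2+0=4
row: 2 vs 5

buggy=2 correct=5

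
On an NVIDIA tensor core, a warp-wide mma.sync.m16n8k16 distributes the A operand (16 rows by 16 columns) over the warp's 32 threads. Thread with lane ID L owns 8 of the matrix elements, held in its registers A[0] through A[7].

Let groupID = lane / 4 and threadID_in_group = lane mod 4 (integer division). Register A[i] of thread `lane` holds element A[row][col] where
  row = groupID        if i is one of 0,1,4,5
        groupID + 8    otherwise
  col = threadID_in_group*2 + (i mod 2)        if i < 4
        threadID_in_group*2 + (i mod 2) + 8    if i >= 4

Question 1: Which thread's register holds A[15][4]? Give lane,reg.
r=15→G=7,rhi=1  c=4→chi=0,T=2,p=0
L=7*4+2=30  i=0*4+1*2+0=2

30,2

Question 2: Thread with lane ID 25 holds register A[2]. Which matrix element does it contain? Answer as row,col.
L=25=>grp=25>>2=6, tig=25&3=1
[2]=>row 6+8=14  col 1·2+0+0=2

14,2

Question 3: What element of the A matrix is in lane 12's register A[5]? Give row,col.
3,9

L=12->g=12>>2=3, t=12&3=0
[5]->row 3+0=3  col 0·2+1+8=9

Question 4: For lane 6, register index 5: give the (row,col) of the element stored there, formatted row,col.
1,13

lane 6: g=1 (6/4), t=2 (6%4)
i=5: r=1+0=1, c=2*2+1+8=13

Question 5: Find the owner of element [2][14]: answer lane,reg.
11,4

r=2->g=2,rb=0  c=14->cb=1,t=3,b0=0
L=2*4+3=11  i=1*4+0*2+0=4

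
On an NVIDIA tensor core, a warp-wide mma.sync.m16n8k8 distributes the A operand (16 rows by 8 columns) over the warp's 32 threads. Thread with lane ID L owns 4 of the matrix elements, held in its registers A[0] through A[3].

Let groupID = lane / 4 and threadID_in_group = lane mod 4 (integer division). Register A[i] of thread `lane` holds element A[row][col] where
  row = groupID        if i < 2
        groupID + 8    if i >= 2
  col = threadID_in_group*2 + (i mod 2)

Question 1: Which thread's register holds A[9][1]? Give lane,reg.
4,3

r=9->g=1,rb=1  c=1->t=0,b0=1
L=1*4+0=4  i=1*2+1=3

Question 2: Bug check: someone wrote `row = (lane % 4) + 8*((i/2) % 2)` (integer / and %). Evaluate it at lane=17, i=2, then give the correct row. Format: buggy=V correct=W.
`(lane % 4) + 8*((i/2) % 2)`[17,2]->9
lane 17: g=4 (17/4), t=1 (17%4)
i=2: r=4+8=12, c=1*2+0=2
row: 9 vs 12

buggy=9 correct=12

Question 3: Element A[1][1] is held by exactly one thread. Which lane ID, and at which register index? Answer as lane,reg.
4,1

r=1→G=1,rhi=0  c=1→T=0,p=1
L=1*4+0=4  i=0*2+1=1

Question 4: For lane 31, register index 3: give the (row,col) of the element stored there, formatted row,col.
15,7

L=31→G=31>>2=7, T=31&3=3
[3]→row 7+8=15  col 3·2+1=7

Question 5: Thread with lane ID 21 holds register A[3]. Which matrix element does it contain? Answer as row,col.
13,3

21: grp=5,tig=1
[3] (5+8,1*2+1) = (13,3)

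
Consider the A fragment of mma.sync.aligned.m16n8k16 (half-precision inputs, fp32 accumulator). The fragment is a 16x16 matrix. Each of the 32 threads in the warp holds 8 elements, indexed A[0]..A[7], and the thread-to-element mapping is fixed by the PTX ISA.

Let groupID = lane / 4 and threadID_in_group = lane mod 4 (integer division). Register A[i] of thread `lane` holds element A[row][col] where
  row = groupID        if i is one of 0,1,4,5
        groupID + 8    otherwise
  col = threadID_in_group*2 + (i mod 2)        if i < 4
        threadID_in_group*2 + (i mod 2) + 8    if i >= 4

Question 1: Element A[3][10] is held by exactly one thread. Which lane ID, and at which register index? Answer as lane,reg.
r=3->g=3,rb=0  c=10->cb=1,t=1,b0=0
L=3*4+1=13  i=1*4+0*2+0=4

13,4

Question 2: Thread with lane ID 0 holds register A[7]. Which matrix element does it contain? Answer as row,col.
0: gr=0,th=0
[7] (0+8,0*2+1+8) = (8,9)

8,9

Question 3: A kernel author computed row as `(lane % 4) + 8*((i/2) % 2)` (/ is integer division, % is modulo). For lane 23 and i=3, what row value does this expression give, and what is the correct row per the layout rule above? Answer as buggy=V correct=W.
buggy=11 correct=13

`(lane % 4) + 8*((i/2) % 2)`[23,3]=>11
lane 23=>23/4=5, 23 mod 4=3
i=3  r:5+8=>13  c:2·3+1+0=>7
row: 11 vs 13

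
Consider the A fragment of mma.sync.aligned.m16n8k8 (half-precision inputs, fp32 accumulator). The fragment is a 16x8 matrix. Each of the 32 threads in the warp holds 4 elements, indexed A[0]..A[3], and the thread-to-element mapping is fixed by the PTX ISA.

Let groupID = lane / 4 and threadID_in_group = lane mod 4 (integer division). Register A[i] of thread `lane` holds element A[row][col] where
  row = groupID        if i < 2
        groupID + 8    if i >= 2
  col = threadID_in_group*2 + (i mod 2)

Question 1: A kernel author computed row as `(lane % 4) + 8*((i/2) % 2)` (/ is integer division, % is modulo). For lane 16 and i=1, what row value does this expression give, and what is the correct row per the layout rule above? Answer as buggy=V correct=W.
buggy=0 correct=4

`(lane % 4) + 8*((i/2) % 2)`[16,1]->0
lane 16->16/4=4, 16 mod 4=0
i=1  r:4+0->4  c:2·0+1->1
row: 0 vs 4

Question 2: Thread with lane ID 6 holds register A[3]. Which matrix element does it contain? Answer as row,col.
9,5

lane 6: gid=1 (6/4), tid=2 (6%4)
i=3: r=1+8=9, c=2*2+1=5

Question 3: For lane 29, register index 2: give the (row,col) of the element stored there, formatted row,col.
15,2

lane 29: grp=7 (29/4), tig=1 (29%4)
i=2: r=7+8=15, c=1*2+0=2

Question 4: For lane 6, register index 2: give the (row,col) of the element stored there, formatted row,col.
9,4

lane 6->6/4=1, 6 mod 4=2
i=2  r:1+8->9  c:2·2+0->4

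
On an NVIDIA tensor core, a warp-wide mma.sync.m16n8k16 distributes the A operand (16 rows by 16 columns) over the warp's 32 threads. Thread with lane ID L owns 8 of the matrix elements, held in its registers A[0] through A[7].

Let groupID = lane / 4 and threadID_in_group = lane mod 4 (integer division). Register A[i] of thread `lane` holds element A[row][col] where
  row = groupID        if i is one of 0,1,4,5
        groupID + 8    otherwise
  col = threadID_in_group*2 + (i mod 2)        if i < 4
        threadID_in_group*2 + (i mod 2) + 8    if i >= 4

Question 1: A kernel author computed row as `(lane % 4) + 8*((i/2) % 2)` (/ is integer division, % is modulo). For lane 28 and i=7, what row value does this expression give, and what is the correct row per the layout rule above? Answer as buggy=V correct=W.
buggy=8 correct=15

`(lane % 4) + 8*((i/2) % 2)`[28,7]→8
lane 28: G=7 (28/4), T=0 (28%4)
i=7: r=7+8=15, c=0*2+1+8=9
row: 8 vs 15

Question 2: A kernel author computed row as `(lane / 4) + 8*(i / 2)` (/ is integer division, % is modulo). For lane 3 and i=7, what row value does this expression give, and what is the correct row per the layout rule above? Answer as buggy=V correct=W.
`(lane / 4) + 8*(i / 2)`[3,7]→24
lane 3→3/4=0, 3 mod 4=3
i=7  r:0+8→8  c:2·3+1+8→15
row: 24 vs 8

buggy=24 correct=8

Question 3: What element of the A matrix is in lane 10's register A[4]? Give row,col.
2,12

lane 10->10/4=2, 10 mod 4=2
i=4  r:2+0->2  c:2·2+0+8->12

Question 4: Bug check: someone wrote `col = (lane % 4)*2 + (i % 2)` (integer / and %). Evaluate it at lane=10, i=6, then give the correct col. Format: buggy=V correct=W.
buggy=4 correct=12

`(lane % 4)*2 + (i % 2)`[10,6]=>4
lane 10: grp=2 (10/4), tig=2 (10%4)
i=6: r=2+8=10, c=2*2+0+8=12
col: 4 vs 12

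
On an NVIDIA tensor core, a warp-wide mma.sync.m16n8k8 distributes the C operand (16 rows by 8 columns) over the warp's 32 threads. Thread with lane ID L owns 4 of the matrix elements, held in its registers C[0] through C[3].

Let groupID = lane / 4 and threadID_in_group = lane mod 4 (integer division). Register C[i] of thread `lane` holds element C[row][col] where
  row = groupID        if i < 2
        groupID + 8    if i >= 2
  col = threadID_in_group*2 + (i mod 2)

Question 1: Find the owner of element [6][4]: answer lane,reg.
r=6→G=6,rhi=0  c=4→T=2,p=0
L=6*4+2=26  i=0*2+0=0

26,0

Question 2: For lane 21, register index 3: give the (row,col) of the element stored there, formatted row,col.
13,3

lane 21: G=5 (21/4), T=1 (21%4)
i=3: r=5+8=13, c=1*2+1=3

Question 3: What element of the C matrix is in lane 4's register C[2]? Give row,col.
9,0

lane 4→4/4=1, 4 mod 4=0
i=2  r:1+8→9  c:2·0+0→0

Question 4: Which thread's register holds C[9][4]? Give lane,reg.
6,2

r:9=>grp=1,rB=1  c:4=>tig=2,lo=0
L=1*4+2=6  i=1*2+0=2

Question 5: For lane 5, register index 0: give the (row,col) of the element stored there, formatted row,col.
1,2

lane 5->5/4=1, 5 mod 4=1
i=0  r:1+0->1  c:2·1+0->2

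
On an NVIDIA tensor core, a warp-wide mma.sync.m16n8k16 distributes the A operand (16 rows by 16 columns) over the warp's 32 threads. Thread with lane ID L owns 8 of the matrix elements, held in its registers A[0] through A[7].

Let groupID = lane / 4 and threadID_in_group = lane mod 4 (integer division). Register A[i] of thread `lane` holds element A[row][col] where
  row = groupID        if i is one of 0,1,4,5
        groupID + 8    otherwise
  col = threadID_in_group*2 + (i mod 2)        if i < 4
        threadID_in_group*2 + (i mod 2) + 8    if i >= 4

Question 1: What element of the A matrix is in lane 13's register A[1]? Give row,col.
3,3

lane 13->13/4=3, 13 mod 4=1
i=1  r:3+0->3  c:2·1+1+0->3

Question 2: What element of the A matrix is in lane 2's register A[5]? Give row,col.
lane 2: G=0 (2/4), T=2 (2%4)
i=5: r=0+0=0, c=2*2+1+8=13

0,13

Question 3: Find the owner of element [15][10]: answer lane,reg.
r=15->g=7,rb=1  c=10->cb=1,t=1,b0=0
L=7*4+1=29  i=1*4+1*2+0=6

29,6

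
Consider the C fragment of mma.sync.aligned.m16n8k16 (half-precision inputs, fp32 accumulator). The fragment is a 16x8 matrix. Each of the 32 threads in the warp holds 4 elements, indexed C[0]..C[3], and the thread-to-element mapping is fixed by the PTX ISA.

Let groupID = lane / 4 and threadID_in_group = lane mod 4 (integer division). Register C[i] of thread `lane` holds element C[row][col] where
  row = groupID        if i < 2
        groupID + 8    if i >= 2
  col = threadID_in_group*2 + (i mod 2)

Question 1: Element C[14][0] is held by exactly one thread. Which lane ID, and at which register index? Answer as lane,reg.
24,2

r=14→G=6,rhi=1  c=0→T=0,p=0
L=6*4+0=24  i=1*2+0=2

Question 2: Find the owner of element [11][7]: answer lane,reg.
r: 11->gid=3,r8=1  c: 7->tid=3,i&1=1
L=3*4+3=15  i=1*2+1=3

15,3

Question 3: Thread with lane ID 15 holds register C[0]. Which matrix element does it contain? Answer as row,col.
lane 15→15/4=3, 15 mod 4=3
i=0  r:3+0→3  c:2·3+0→6

3,6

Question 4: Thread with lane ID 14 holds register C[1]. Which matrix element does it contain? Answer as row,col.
L=14=>grp=14>>2=3, tig=14&3=2
[1]=>row 3+0=3  col 2·2+1=5

3,5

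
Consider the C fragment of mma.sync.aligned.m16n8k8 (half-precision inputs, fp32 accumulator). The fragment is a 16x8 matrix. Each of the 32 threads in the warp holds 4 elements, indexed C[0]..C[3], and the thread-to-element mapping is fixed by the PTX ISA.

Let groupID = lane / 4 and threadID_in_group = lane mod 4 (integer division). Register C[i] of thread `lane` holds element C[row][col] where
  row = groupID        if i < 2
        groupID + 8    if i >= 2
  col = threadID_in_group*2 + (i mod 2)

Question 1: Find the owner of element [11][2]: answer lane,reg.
13,2

r=11->g=3,rb=1  c=2->t=1,b0=0
L=3*4+1=13  i=1*2+0=2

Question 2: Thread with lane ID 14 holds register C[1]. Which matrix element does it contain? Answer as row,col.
3,5

14: gid=3,tid=2
[1] (3+0,2*2+1) = (3,5)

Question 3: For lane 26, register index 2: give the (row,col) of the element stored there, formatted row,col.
lane 26: G=6 (26/4), T=2 (26%4)
i=2: r=6+8=14, c=2*2+0=4

14,4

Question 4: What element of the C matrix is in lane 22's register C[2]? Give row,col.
13,4

L=22->gid=22>>2=5, tid=22&3=2
[2]->row 5+8=13  col 2·2+0=4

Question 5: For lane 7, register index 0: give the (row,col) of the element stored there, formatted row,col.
7: g=1,t=3
[0] (1+0,3*2+0) = (1,6)

1,6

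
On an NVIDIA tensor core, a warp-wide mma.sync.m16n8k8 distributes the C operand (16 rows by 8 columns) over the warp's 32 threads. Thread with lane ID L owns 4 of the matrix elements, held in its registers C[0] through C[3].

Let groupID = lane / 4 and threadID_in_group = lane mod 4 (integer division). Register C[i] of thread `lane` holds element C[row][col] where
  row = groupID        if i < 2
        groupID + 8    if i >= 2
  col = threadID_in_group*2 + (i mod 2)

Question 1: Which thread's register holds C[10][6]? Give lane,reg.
r=10→G=2,rhi=1  c=6→T=3,p=0
L=2*4+3=11  i=1*2+0=2

11,2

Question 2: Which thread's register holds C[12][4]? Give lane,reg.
r=12->g=4,rb=1  c=4->t=2,b0=0
L=4*4+2=18  i=1*2+0=2

18,2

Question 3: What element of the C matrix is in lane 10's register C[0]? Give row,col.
lane 10→10/4=2, 10 mod 4=2
i=0  r:2+0→2  c:2·2+0→4

2,4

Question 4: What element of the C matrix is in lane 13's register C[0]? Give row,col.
lane 13->13/4=3, 13 mod 4=1
i=0  r:3+0->3  c:2·1+0->2

3,2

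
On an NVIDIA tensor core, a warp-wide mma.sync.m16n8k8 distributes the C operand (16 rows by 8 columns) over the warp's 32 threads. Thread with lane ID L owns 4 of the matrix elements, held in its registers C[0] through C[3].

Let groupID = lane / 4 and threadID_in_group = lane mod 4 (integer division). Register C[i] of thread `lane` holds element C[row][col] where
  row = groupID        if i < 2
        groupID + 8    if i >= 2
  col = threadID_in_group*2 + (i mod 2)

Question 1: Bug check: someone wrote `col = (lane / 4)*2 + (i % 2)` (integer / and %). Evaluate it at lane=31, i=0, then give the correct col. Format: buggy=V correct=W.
buggy=14 correct=6

`(lane / 4)*2 + (i % 2)`[31,0]→14
31: G=7,T=3
[0] (7+0,3*2+0) = (7,6)
col: 14 vs 6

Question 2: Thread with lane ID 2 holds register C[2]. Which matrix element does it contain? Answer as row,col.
lane 2->2/4=0, 2 mod 4=2
i=2  r:0+8->8  c:2·2+0->4

8,4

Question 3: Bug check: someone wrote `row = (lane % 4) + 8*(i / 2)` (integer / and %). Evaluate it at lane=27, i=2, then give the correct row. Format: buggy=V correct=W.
buggy=11 correct=14

`(lane % 4) + 8*(i / 2)`[27,2]->11
lane 27->27/4=6, 27 mod 4=3
i=2  r:6+8->14  c:2·3+0->6
row: 11 vs 14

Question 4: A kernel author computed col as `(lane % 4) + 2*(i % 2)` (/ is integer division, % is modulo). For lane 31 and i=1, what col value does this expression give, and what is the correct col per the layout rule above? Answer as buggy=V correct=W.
buggy=5 correct=7

`(lane % 4) + 2*(i % 2)`[31,1]->5
31: g=7,t=3
[1] (7+0,3*2+1) = (7,7)
col: 5 vs 7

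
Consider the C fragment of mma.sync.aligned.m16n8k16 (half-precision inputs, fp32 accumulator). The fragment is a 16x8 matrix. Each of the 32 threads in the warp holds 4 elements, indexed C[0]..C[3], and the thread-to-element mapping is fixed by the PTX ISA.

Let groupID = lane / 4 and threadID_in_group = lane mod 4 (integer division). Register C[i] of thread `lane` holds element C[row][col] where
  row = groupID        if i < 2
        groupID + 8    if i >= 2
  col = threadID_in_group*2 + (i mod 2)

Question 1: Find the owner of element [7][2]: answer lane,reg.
29,0

r=7->g=7,rb=0  c=2->t=1,b0=0
L=7*4+1=29  i=0*2+0=0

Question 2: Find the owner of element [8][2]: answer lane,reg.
1,2

r=8→G=0,rhi=1  c=2→T=1,p=0
L=0*4+1=1  i=1*2+0=2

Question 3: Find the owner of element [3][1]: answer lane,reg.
r: 3->gid=3,r8=0  c: 1->tid=0,i&1=1
L=3*4+0=12  i=0*2+1=1

12,1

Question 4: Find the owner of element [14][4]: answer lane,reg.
r=14⇒gr=6,Rb=1  c=4⇒th=2,odd=0
L=6*4+2=26  i=1*2+0=2

26,2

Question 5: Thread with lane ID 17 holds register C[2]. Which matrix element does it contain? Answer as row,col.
12,2

17: gid=4,tid=1
[2] (4+8,1*2+0) = (12,2)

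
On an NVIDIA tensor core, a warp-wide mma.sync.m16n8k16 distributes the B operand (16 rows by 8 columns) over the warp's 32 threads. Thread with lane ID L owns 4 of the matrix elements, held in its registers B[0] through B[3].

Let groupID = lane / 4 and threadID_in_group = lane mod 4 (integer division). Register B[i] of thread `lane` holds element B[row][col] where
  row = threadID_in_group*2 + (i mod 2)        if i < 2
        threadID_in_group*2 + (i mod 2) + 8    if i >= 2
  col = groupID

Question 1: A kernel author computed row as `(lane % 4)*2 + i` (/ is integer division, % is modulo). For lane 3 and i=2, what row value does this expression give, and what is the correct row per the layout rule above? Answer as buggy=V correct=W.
`(lane % 4)*2 + i`[3,2]→8
L=3→G=3>>2=0, T=3&3=3
[2]→row 3·2+0+8=14  col G=0
row: 8 vs 14

buggy=8 correct=14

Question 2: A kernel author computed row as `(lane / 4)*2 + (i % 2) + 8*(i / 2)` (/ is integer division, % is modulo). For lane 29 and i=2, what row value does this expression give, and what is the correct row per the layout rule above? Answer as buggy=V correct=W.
buggy=22 correct=10

`(lane / 4)*2 + (i % 2) + 8*(i / 2)`[29,2]->22
lane 29: g=7 (29/4), t=1 (29%4)
i=2: r=1*2+0+8=10, c=g=7
row: 22 vs 10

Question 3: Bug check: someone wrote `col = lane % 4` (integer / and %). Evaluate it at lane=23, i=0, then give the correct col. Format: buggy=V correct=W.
`lane % 4`[23,0]⇒3
L=23⇒gr=23>>2=5, th=23&3=3
[0]⇒row 3·2+0+0=6  col gr=5
col: 3 vs 5

buggy=3 correct=5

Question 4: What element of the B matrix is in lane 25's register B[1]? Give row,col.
3,6

lane 25: g=6 (25/4), t=1 (25%4)
i=1: r=1*2+1+0=3, c=g=6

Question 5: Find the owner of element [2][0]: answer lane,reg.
c=0⇒gr=0  r=2⇒Rb=0,th=1,odd=0
L=0*4+1=1  i=0*2+0=0

1,0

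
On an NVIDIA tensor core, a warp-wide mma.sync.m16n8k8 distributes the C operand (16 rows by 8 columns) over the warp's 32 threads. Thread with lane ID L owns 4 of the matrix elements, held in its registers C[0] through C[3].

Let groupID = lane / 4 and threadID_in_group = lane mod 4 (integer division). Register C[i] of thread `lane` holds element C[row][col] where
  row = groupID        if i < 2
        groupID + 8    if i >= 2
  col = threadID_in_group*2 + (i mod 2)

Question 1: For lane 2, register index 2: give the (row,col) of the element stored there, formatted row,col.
2: grp=0,tig=2
[2] (0+8,2*2+0) = (8,4)

8,4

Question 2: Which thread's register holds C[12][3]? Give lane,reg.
17,3

r=12->g=4,rb=1  c=3->t=1,b0=1
L=4*4+1=17  i=1*2+1=3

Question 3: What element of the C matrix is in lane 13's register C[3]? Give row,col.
11,3

lane 13: gr=3 (13/4), th=1 (13%4)
i=3: r=3+8=11, c=1*2+1=3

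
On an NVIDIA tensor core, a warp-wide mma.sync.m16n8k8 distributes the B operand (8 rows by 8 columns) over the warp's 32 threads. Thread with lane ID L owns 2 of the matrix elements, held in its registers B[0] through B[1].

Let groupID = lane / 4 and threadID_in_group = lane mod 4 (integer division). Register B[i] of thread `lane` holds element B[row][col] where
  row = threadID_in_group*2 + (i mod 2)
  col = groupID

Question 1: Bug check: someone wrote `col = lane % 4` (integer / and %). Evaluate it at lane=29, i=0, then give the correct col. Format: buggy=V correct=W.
buggy=1 correct=7

`lane % 4`[29,0]->1
L=29->gid=29>>2=7, tid=29&3=1
[0]->row 1·2+0=2  col gid=7
col: 1 vs 7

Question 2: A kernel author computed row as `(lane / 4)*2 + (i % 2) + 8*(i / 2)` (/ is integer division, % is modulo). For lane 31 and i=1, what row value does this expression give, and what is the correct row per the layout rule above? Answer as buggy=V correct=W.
buggy=15 correct=7

`(lane / 4)*2 + (i % 2) + 8*(i / 2)`[31,1]→15
lane 31→31/4=7, 31 mod 4=3
i=1  r:2·3+1→7  c:7
row: 15 vs 7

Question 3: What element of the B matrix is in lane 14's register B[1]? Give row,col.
5,3

lane 14=>14/4=3, 14 mod 4=2
i=1  r:2·2+1=>5  c:3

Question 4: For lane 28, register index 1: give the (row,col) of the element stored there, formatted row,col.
lane 28: g=7 (28/4), t=0 (28%4)
i=1: r=0*2+1=1, c=g=7

1,7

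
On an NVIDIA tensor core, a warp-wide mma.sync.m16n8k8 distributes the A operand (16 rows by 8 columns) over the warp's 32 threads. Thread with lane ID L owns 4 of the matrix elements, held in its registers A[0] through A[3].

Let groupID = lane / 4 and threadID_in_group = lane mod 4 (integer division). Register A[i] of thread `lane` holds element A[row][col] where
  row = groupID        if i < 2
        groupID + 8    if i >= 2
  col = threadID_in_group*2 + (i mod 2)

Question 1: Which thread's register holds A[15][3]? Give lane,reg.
29,3

r=15⇒gr=7,Rb=1  c=3⇒th=1,odd=1
L=7*4+1=29  i=1*2+1=3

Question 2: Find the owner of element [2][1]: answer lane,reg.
8,1

r=2->g=2,rb=0  c=1->t=0,b0=1
L=2*4+0=8  i=0*2+1=1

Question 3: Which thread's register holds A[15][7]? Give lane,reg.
31,3

r=15->g=7,rb=1  c=7->t=3,b0=1
L=7*4+3=31  i=1*2+1=3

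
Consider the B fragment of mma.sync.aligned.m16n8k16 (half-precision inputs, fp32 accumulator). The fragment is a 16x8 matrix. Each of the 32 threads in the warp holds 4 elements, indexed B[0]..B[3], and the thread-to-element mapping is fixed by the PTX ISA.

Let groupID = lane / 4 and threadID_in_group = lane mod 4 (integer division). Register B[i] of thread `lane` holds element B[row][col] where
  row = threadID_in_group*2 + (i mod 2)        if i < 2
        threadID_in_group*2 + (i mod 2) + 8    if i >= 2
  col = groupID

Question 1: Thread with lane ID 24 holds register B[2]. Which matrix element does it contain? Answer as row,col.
8,6

lane 24: gr=6 (24/4), th=0 (24%4)
i=2: r=0*2+0+8=8, c=gr=6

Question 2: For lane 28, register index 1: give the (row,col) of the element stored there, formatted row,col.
lane 28: gid=7 (28/4), tid=0 (28%4)
i=1: r=0*2+1+0=1, c=gid=7

1,7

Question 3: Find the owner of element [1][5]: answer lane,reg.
c: 5->gid=5  r: 1->r8=0,tid=0,i&1=1
L=5*4+0=20  i=0*2+1=1

20,1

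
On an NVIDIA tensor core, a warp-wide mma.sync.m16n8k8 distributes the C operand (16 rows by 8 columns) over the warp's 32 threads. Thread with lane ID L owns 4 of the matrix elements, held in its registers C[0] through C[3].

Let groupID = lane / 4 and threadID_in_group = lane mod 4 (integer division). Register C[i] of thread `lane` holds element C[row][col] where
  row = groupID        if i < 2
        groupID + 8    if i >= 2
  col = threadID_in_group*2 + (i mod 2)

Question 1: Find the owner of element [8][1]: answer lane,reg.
r:8=>grp=0,rB=1  c:1=>tig=0,lo=1
L=0*4+0=0  i=1*2+1=3

0,3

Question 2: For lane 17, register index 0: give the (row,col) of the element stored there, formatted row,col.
17: G=4,T=1
[0] (4+0,1*2+0) = (4,2)

4,2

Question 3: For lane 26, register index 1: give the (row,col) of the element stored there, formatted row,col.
26: gr=6,th=2
[1] (6+0,2*2+1) = (6,5)

6,5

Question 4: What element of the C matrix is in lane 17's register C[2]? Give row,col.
12,2

lane 17⇒17/4=4, 17 mod 4=1
i=2  r:4+8⇒12  c:2·1+0⇒2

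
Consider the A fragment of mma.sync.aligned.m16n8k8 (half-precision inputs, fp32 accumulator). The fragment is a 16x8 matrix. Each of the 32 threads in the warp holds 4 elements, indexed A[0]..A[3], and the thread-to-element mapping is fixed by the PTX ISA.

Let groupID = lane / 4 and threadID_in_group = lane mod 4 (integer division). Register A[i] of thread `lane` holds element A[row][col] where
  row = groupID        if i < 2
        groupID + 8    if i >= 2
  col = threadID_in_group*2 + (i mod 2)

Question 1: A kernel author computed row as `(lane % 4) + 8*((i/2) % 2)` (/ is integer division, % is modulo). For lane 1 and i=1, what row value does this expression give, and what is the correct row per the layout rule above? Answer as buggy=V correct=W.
buggy=1 correct=0

`(lane % 4) + 8*((i/2) % 2)`[1,1]->1
L=1->g=1>>2=0, t=1&3=1
[1]->row 0+0=0  col 1·2+1=3
row: 1 vs 0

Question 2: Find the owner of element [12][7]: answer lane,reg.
r=12→G=4,rhi=1  c=7→T=3,p=1
L=4*4+3=19  i=1*2+1=3

19,3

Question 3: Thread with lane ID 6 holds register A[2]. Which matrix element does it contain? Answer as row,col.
lane 6=>6/4=1, 6 mod 4=2
i=2  r:1+8=>9  c:2·2+0=>4

9,4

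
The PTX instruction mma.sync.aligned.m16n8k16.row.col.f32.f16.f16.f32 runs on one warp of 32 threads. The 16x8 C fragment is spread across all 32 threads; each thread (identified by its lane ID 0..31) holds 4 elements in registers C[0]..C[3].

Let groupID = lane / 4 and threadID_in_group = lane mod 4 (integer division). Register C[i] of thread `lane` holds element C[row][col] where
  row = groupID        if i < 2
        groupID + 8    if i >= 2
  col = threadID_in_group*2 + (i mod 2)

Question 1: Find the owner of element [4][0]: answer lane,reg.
r: 4->gid=4,r8=0  c: 0->tid=0,i&1=0
L=4*4+0=16  i=0*2+0=0

16,0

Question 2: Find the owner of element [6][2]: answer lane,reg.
25,0

r=6⇒gr=6,Rb=0  c=2⇒th=1,odd=0
L=6*4+1=25  i=0*2+0=0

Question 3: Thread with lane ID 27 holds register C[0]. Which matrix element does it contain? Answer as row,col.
L=27->g=27>>2=6, t=27&3=3
[0]->row 6+0=6  col 3·2+0=6

6,6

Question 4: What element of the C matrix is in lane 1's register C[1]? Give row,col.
0,3

lane 1: gid=0 (1/4), tid=1 (1%4)
i=1: r=0+0=0, c=1*2+1=3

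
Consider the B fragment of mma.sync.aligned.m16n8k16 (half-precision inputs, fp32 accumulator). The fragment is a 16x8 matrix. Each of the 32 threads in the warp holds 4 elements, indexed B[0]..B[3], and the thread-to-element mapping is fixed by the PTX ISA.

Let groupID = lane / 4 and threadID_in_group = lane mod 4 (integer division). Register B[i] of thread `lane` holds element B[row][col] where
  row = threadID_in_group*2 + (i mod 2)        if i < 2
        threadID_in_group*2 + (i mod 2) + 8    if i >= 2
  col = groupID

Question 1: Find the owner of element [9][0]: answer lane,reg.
c=0->g=0  r=9->rb=1,t=0,b0=1
L=0*4+0=0  i=1*2+1=3

0,3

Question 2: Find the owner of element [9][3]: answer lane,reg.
12,3

c=3->g=3  r=9->rb=1,t=0,b0=1
L=3*4+0=12  i=1*2+1=3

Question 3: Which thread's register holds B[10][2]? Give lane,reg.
9,2

c=2→G=2  r=10→rhi=1,T=1,p=0
L=2*4+1=9  i=1*2+0=2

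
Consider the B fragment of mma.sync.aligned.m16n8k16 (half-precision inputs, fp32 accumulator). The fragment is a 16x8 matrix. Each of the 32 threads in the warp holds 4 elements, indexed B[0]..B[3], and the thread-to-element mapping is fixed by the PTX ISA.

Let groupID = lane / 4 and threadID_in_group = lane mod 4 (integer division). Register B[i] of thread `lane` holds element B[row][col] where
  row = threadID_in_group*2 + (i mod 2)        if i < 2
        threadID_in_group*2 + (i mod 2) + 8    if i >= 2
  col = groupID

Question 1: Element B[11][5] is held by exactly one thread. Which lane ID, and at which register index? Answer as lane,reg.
21,3

c=5→G=5  r=11→rhi=1,T=1,p=1
L=5*4+1=21  i=1*2+1=3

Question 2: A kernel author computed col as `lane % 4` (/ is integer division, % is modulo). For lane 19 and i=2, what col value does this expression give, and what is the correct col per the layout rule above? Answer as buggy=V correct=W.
`lane % 4`[19,2]->3
lane 19->19/4=4, 19 mod 4=3
i=2  r:2·3+0+8->14  c:4
col: 3 vs 4

buggy=3 correct=4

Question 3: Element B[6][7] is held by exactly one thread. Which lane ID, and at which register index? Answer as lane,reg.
c:7=>grp=7  r:6=>rB=0,tig=3,lo=0
L=7*4+3=31  i=0*2+0=0

31,0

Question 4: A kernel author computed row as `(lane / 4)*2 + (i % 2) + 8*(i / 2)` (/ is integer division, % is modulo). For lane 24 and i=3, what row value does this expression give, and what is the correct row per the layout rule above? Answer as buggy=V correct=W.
buggy=21 correct=9

`(lane / 4)*2 + (i % 2) + 8*(i / 2)`[24,3]->21
lane 24: g=6 (24/4), t=0 (24%4)
i=3: r=0*2+1+8=9, c=g=6
row: 21 vs 9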